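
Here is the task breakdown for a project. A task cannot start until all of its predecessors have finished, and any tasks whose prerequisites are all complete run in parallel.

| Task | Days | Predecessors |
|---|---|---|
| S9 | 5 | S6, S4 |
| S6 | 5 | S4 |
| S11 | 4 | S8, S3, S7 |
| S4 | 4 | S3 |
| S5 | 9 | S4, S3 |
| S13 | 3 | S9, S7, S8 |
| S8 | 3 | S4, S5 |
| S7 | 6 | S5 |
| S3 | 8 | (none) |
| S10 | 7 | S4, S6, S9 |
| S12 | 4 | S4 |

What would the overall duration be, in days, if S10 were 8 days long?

Baseline: S3→S4→S5→S7→S11 = 8+4+9+6+4 = 31 → 31 days.
S10 is off the critical path — its longest chain is 29 days, giving 2 of slack.
That remains the longest chain; total 31 days.

31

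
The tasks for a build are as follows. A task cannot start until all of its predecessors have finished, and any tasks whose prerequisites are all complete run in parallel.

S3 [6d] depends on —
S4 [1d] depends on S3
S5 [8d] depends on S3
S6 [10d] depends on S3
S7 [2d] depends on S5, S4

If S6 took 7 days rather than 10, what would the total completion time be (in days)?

As given, the longest chain is S3→S6 = 6+10 = 16, so the finish is 16 days.
S6 is on the critical path; changing it to 7 makes that path 13 days.
The binding chain switches to S3→S5→S7 = 6+8+2 = 16; finish 16 days.

16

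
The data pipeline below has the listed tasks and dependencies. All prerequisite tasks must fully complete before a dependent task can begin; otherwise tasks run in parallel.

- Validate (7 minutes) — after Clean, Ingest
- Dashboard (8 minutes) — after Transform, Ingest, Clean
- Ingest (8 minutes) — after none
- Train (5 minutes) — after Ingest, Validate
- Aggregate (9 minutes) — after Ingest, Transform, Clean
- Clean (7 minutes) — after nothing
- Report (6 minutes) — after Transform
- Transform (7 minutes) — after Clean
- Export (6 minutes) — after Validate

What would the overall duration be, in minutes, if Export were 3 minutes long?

23

Actual critical path: Clean→Transform→Aggregate = 7+7+9 = 23 ⇒ 23 minutes.
The longest path through Export is only 21 minutes, so Export has float 2.
That remains the longest chain; total 23 minutes.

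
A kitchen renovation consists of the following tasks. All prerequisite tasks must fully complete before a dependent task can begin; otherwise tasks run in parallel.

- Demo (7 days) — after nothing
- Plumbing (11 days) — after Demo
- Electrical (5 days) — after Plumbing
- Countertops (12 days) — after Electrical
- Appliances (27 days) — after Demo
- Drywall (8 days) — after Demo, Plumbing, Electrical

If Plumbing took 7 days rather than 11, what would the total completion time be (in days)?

34

Actual critical path: Demo→Plumbing→Electrical→Countertops = 7+11+5+12 = 35 ⇒ 35 days.
Plumbing is on the critical path; changing it to 7 makes that path 31 days.
Now Demo→Appliances = 7+27 = 34 is longest, so the finish becomes 34 days.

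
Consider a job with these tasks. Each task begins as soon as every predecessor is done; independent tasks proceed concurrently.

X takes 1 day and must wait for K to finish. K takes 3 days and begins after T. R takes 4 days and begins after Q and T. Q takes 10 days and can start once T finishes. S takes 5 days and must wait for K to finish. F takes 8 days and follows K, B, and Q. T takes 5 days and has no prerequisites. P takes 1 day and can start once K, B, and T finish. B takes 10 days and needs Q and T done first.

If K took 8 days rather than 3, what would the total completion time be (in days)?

Critical path before the change: T→Q→B→F = 5+10+10+8 = 33 giving 33 days.
K has 17 days of float (longest path through it is 16).
The critical path is still T→Q→B→F; finish is now 33 days.

33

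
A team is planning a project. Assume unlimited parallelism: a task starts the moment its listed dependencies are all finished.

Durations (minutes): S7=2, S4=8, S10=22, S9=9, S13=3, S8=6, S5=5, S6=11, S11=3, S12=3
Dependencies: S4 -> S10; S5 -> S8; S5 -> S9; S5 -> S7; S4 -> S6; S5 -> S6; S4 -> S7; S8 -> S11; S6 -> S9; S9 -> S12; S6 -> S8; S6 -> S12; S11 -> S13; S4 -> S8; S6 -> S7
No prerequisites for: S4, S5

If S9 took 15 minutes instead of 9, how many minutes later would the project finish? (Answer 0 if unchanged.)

6

The binding path is S4→S6→S9→S12 = 8+11+9+3 = 31; finish at 31 minutes.
S9 lies on that path, so at 15 minutes the path becomes 37 minutes.
No other chain overtakes it, so the finish is 37 minutes.
Change in finish: 37 − 31 = +6 minutes.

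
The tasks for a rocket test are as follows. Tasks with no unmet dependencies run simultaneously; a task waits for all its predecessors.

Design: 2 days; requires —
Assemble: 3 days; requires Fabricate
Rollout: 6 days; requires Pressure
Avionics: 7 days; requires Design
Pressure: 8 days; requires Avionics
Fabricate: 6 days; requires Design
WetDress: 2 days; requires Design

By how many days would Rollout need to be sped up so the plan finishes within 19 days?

Current finish: 23 days; target: 19.
Rollout is on every critical path, so each day cut from Rollout cuts the finish by one (this holds down to a finish of 18).
Need 23 − 19 = 4 days off Rollout → Rollout becomes 2 days, finish becomes 19.

4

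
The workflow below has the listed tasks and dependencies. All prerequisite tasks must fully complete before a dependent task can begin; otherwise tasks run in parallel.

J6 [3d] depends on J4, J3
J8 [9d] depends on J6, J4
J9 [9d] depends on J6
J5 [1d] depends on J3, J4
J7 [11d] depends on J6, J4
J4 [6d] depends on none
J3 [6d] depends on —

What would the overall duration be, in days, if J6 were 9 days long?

26

Actual critical path: J3→J6→J7 = 6+3+11 = 20 ⇒ 20 days.
J6 is on the critical path; changing it to 9 makes that path 26 days.
The critical path is still J3→J6→J7; finish is now 26 days.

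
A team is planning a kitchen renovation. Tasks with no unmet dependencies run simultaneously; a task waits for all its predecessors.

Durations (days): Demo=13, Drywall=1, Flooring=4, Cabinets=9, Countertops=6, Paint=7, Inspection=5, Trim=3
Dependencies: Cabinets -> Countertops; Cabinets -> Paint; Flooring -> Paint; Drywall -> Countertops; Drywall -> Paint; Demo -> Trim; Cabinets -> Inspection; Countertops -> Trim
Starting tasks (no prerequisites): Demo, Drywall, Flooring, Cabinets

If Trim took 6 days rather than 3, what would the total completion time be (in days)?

The binding path is Cabinets→Countertops→Trim = 9+6+3 = 18; finish at 18 days.
Trim is on the critical path; changing it to 6 makes that path 21 days.
The critical path is still Cabinets→Countertops→Trim; finish is now 21 days.

21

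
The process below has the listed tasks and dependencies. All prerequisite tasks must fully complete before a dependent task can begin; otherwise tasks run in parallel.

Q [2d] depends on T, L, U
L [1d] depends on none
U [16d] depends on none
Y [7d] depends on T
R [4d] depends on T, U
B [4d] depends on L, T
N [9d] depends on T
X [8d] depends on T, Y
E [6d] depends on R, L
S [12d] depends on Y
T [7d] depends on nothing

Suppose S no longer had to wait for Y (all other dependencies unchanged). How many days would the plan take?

Original critical path: U→R→E = 16+4+6 = 26 ⇒ 26 days.
Without Y→S, S's earliest start moves from 14 to 0.
The longest chain is now U→R→E = 16+4+6 = 26, so the plan takes 26 days.

26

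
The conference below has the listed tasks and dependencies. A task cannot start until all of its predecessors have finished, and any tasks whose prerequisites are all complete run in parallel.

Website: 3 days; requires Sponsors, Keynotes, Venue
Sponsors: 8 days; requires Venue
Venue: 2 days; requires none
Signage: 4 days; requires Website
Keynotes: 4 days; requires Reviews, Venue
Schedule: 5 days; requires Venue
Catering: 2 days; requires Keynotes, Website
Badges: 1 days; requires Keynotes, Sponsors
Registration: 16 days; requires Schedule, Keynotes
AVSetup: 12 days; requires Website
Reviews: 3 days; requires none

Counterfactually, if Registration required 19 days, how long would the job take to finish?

26

Critical path before the change: Venue→Sponsors→Website→AVSetup = 2+8+3+12 = 25 giving 25 days.
The longest path through Registration is only 23 days, so Registration has float 2.
Now Venue→Schedule→Registration = 2+5+19 = 26 is longest, so the finish becomes 26 days.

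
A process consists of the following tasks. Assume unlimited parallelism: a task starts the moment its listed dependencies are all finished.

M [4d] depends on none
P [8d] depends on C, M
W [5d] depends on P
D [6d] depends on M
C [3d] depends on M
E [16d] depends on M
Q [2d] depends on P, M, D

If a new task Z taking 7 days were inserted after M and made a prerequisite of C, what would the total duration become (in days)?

Originally the project takes 20 days.
With Z inserted, C now waits for max(M, Z).
New critical path: M→Z→C→P→W = 4+7+3+8+5 = 27 ⇒ 27 days.

27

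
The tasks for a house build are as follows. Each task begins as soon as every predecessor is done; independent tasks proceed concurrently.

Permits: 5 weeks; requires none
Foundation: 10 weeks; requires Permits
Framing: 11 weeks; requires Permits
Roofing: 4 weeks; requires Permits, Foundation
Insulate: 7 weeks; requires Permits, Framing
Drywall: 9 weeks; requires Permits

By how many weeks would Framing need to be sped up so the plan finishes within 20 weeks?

Current finish: 23 weeks; target: 20.
Framing is on every critical path, so each week cut from Framing cuts the finish by one (this holds down to a finish of 19).
Need 23 − 20 = 3 weeks off Framing → Framing becomes 8 weeks, finish becomes 20.

3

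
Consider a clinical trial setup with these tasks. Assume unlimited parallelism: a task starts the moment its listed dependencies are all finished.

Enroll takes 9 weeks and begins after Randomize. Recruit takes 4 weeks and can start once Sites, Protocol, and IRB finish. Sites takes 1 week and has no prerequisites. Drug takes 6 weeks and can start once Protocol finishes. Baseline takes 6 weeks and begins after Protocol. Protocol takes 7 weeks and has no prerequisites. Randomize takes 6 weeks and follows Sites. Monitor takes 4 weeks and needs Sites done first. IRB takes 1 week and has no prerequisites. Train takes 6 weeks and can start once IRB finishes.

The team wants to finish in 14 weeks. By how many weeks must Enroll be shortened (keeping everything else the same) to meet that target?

Current finish: 16 weeks; target: 14.
Enroll is on every critical path, so each week cut from Enroll cuts the finish by one (this holds down to a finish of 13).
Need 16 − 14 = 2 weeks off Enroll → Enroll becomes 7 weeks, finish becomes 14.

2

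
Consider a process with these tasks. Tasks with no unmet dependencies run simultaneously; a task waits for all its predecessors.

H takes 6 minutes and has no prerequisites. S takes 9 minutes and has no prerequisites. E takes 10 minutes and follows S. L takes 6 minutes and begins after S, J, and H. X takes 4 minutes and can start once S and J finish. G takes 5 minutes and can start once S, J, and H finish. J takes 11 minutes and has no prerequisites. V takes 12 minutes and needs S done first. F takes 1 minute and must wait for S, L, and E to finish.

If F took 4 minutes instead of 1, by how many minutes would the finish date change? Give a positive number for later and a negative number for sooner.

2

The binding path is S→V = 9+12 = 21; finish at 21 minutes.
F has 1 minute of float (longest path through it is 20).
New critical path: S→E→F = 9+10+4 = 23 ⇒ 23 minutes.
Change in finish: 23 − 21 = +2 minutes.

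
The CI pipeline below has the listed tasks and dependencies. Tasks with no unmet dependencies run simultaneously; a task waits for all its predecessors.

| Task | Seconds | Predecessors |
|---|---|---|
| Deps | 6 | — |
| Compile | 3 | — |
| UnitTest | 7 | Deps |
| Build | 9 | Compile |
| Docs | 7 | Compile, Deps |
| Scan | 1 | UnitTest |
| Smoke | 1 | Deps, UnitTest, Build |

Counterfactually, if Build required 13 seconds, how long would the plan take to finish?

17

Actual critical path: Deps→UnitTest→Scan = 6+7+1 = 14 ⇒ 14 seconds.
The longest path through Build is only 13 seconds, so Build has float 1.
New critical path: Compile→Build→Smoke = 3+13+1 = 17 ⇒ 17 seconds.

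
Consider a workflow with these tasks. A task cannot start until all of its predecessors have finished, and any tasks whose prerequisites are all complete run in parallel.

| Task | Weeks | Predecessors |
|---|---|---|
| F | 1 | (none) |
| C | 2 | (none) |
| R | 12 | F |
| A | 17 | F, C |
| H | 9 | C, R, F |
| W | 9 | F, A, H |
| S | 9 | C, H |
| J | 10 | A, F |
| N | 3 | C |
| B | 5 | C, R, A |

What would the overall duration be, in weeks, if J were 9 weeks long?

Critical path before the change: F→R→H→W = 1+12+9+9 = 31 giving 31 weeks.
The longest path through J is only 29 weeks, so J has float 2.
The critical path is still F→R→H→W; finish is now 31 weeks.

31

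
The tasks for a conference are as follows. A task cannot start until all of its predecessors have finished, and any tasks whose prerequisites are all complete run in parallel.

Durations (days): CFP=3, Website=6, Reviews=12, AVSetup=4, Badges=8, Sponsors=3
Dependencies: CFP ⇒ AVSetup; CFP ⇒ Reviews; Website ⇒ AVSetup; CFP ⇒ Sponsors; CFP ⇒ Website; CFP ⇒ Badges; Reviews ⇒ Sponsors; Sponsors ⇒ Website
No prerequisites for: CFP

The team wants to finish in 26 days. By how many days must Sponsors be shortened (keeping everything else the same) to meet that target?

2

Current finish: 28 days; target: 26.
Sponsors is on every critical path, so each day cut from Sponsors cuts the finish by one (this holds down to a finish of 26).
Need 28 − 26 = 2 days off Sponsors → Sponsors becomes 1 day, finish becomes 26.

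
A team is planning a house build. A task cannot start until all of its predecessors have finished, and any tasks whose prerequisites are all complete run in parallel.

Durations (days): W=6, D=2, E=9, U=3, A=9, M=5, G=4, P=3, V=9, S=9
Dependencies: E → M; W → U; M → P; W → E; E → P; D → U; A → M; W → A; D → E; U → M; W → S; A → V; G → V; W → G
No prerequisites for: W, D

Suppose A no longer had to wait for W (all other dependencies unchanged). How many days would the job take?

23

With the dependency in place, W→A→V = 6+9+9 = 24 sets the finish at 24 days.
Without W→A, A's earliest start moves from 6 to 0.
The longest chain is now W→E→M→P = 6+9+5+3 = 23, so the job takes 23 days.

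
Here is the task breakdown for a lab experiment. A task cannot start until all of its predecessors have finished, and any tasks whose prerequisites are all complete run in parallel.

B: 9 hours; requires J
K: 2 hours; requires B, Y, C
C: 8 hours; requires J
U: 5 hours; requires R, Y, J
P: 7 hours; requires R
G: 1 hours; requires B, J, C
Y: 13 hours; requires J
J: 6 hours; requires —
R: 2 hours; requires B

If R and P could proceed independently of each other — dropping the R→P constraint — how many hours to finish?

Before: longest chain J→B→R→P = 6+9+2+7 = 24, finish 24.
Without R→P, P's earliest start moves from 17 to 0.
New critical path: J→Y→U = 6+13+5 = 24 ⇒ 24 hours.

24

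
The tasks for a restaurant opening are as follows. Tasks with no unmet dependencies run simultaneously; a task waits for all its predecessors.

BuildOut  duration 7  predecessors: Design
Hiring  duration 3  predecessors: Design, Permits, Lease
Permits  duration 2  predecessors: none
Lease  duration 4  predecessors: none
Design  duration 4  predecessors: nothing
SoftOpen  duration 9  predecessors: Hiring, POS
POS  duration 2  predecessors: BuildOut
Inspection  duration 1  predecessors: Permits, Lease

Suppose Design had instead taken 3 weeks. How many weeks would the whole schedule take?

The binding path is Design→BuildOut→POS→SoftOpen = 4+7+2+9 = 22; finish at 22 weeks.
Since Design is critical, the -1 change carries straight to that chain (now 21 weeks).
The critical path is still Design→BuildOut→POS→SoftOpen; finish is now 21 weeks.

21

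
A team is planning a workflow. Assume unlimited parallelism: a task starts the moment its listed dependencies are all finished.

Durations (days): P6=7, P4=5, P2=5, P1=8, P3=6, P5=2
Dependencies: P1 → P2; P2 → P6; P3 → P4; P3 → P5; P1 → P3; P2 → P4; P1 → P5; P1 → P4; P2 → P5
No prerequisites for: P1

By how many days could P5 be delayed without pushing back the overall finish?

Critical path: P1→P2→P6 = 8+5+7 = 20, so the finish is 20 days.
P5 finishes as early as 16 and must finish by 20.
So P5 can slip 20 − 16 = 4 days.

4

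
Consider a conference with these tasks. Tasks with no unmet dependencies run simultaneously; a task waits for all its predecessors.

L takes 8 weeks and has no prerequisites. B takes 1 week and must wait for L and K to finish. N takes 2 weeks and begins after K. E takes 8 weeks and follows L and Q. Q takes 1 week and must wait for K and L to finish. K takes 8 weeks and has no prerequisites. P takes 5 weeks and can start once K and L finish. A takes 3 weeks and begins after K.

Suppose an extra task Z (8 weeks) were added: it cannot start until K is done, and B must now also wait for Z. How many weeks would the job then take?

17

Originally the job takes 17 weeks.
With Z inserted, B now waits for max(L, K, Z).
New critical path: K→Z→B = 8+8+1 = 17 ⇒ 17 weeks.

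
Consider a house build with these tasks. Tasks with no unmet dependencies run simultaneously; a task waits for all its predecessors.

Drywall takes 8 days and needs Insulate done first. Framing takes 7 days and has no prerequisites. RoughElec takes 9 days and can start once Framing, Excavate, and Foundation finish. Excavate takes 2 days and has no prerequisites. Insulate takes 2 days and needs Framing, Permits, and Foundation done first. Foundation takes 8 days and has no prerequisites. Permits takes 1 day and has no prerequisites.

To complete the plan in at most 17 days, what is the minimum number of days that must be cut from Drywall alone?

1

Current finish: 18 days; target: 17.
Drywall is on every critical path, so each day cut from Drywall cuts the finish by one (this holds down to a finish of 17).
Need 18 − 17 = 1 day off Drywall → Drywall becomes 7 days, finish becomes 17.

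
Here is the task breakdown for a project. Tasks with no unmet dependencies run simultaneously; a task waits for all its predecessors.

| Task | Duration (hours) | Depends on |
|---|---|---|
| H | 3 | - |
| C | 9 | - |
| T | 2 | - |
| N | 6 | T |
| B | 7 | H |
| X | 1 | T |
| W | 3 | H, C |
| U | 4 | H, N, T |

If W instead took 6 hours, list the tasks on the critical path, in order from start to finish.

The binding path is C→W = 9+3 = 12; finish at 12 hours.
Since W is critical, the +3 change carries straight to that chain (now 15 hours).
No other chain overtakes it, so the finish is 15 hours.

C, W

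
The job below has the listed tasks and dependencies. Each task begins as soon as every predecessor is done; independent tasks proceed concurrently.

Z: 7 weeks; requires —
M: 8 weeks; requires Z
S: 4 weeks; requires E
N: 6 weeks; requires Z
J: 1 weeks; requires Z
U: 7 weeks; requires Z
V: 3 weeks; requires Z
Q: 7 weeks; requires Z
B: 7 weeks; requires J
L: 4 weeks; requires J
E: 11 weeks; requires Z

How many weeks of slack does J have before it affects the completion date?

7

Critical path: Z→E→S = 7+11+4 = 22, so the finish is 22 weeks.
Longest path through J: 15 weeks (earliest finish 8, latest finish 15).
Float = 22 − 15 = 7.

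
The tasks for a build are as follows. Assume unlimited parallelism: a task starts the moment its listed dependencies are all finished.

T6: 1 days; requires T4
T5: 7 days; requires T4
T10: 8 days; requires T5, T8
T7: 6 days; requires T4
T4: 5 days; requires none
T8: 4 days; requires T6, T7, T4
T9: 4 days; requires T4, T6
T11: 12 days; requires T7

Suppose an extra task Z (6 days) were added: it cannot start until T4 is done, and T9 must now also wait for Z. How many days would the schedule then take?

23

Originally the schedule takes 23 days.
With Z inserted, T9 now waits for max(T4, T6, Z).
New critical path: T4→T7→T8→T10 = 5+6+4+8 = 23 ⇒ 23 days.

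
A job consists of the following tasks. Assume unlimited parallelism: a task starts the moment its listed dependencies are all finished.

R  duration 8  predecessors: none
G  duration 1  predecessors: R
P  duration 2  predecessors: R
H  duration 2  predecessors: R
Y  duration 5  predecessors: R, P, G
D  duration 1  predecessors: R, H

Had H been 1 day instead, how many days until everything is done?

15

Baseline: R→P→Y = 8+2+5 = 15 → 15 days.
H is off the critical path — its longest chain is 11 days, giving 4 of slack.
That remains the longest chain; total 15 days.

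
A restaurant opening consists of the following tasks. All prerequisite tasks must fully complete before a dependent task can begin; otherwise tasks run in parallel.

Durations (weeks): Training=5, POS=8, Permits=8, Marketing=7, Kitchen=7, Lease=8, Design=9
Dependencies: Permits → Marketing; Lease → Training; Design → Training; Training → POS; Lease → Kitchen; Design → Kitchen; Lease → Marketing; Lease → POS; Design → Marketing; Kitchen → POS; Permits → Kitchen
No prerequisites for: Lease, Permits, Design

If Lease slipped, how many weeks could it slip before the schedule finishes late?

Critical path: Design→Kitchen→POS = 9+7+8 = 24, so the finish is 24 weeks.
Longest path through Lease: 23 weeks (earliest finish 8, latest finish 9).
Slack of Lease = 1 − 0 = 1 week.

1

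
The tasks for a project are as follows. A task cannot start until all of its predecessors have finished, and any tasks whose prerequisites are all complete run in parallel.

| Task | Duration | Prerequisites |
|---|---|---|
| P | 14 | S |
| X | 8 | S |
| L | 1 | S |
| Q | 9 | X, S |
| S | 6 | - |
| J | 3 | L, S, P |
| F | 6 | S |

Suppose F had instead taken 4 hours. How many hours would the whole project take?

23

As given, the longest chain is S→P→J = 6+14+3 = 23, so the finish is 23 hours.
F is off the critical path — its longest chain is 12 hours, giving 11 of slack.
No other chain overtakes it, so the finish is 23 hours.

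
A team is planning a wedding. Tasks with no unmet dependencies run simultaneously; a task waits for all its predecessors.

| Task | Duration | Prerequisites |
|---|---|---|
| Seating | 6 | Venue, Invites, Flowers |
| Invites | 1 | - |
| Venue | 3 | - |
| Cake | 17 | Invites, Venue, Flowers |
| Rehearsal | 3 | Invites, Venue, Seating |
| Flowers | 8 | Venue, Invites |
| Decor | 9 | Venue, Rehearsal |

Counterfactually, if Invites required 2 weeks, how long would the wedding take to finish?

As given, the longest chain is Venue→Flowers→Seating→Rehearsal→Decor = 3+8+6+3+9 = 29, so the finish is 29 weeks.
Invites has 2 weeks of float (longest path through it is 27).
The critical path is still Venue→Flowers→Seating→Rehearsal→Decor; finish is now 29 weeks.

29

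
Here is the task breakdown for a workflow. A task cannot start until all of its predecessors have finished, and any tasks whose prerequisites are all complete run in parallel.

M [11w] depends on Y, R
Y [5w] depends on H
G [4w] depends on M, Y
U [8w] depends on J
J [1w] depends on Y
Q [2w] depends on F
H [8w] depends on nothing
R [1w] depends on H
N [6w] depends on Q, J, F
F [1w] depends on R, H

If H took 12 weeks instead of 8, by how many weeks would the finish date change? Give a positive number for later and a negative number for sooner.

4

Actual critical path: H→Y→M→G = 8+5+11+4 = 28 ⇒ 28 weeks.
H is on the critical path; changing it to 12 makes that path 32 weeks.
No other chain overtakes it, so the finish is 32 weeks.
Change in finish: 32 − 28 = +4 weeks.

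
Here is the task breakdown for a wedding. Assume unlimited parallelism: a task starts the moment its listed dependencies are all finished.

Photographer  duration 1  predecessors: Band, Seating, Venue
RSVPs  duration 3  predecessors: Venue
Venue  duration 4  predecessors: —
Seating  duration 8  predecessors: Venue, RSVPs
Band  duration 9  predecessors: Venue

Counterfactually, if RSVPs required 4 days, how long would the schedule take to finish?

The binding path is Venue→RSVPs→Seating→Photographer = 4+3+8+1 = 16; finish at 16 days.
Since RSVPs is critical, the +1 change carries straight to that chain (now 17 days).
The critical path is still Venue→RSVPs→Seating→Photographer; finish is now 17 days.

17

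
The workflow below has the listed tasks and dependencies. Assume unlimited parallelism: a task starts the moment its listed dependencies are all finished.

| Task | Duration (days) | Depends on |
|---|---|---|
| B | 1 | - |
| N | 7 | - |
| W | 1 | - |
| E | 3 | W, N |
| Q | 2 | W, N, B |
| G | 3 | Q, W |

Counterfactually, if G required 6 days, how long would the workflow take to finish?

As given, the longest chain is N→Q→G = 7+2+3 = 12, so the finish is 12 days.
G is on the critical path; changing it to 6 makes that path 15 days.
No other chain overtakes it, so the finish is 15 days.

15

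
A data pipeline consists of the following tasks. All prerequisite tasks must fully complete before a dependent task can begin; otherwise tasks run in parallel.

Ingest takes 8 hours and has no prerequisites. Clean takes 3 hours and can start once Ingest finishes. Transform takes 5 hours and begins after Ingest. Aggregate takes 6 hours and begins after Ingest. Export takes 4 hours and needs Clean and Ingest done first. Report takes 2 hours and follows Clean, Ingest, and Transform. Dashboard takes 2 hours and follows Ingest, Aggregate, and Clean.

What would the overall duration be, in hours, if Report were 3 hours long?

Baseline: Ingest→Aggregate→Dashboard = 8+6+2 = 16 → 16 hours.
The longest path through Report is only 15 hours, so Report has float 1.
New critical path: Ingest→Transform→Report = 8+5+3 = 16 ⇒ 16 hours.

16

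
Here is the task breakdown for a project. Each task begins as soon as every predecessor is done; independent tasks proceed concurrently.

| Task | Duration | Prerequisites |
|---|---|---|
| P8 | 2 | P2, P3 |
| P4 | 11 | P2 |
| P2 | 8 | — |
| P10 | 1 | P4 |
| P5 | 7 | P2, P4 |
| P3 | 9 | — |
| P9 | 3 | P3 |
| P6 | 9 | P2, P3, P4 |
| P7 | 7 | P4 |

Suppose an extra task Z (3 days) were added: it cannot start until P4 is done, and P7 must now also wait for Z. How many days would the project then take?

Originally the project takes 28 days.
With Z inserted, P7 now waits for max(P4, Z).
New critical path: P2→P4→Z→P7 = 8+11+3+7 = 29 ⇒ 29 days.

29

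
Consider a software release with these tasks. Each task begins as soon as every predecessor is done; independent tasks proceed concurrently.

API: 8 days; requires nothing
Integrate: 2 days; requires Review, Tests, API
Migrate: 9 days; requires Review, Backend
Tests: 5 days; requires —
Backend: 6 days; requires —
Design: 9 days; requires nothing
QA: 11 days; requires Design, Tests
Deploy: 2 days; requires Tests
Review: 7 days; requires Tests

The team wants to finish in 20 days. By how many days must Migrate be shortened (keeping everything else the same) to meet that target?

Current finish: 21 days; target: 20.
Migrate is on every critical path, so each day cut from Migrate cuts the finish by one (this holds down to a finish of 20).
Need 21 − 20 = 1 day off Migrate → Migrate becomes 8 days, finish becomes 20.

1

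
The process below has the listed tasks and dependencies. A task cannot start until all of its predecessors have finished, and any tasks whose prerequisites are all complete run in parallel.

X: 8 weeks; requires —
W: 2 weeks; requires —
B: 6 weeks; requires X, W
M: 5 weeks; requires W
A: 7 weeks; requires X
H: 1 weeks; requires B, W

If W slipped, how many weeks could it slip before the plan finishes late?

The longest chain is X→B→H = 8+6+1 = 15; overall finish 15 weeks.
W finishes as early as 2 and must finish by 8.
Slack of W = 6 − 0 = 6 weeks.

6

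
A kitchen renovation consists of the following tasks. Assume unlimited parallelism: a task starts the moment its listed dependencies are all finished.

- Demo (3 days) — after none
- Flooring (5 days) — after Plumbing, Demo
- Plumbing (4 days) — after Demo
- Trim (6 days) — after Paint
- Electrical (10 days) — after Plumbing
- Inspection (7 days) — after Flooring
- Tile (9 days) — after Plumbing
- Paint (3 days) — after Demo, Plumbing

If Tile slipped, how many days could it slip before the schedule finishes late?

3

The longest chain is Demo→Plumbing→Flooring→Inspection = 3+4+5+7 = 19; overall finish 19 days.
Longest path through Tile: 16 days (earliest finish 16, latest finish 19).
Slack of Tile = 10 − 7 = 3 days.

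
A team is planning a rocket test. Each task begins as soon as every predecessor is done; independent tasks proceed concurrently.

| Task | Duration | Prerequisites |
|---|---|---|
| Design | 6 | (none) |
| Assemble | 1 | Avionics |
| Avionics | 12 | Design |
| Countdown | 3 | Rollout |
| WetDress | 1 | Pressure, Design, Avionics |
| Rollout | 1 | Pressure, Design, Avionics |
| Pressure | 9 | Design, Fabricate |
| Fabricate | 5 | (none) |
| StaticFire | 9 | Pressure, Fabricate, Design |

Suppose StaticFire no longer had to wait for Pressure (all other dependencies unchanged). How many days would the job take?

22

Original critical path: Design→Pressure→StaticFire = 6+9+9 = 24 ⇒ 24 days.
Without Pressure→StaticFire, StaticFire's earliest start moves from 15 to 6.
After: Design→Avionics→Rollout→Countdown = 6+12+1+3 = 22 → 22 days.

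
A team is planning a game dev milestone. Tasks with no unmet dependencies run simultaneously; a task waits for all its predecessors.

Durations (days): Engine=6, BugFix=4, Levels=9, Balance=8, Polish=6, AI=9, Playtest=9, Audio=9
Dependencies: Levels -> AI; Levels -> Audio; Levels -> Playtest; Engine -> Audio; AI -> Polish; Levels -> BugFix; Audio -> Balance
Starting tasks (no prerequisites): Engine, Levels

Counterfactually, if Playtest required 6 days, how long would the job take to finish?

The binding path is Levels→Audio→Balance = 9+9+8 = 26; finish at 26 days.
The longest path through Playtest is only 18 days, so Playtest has float 8.
No other chain overtakes it, so the finish is 26 days.

26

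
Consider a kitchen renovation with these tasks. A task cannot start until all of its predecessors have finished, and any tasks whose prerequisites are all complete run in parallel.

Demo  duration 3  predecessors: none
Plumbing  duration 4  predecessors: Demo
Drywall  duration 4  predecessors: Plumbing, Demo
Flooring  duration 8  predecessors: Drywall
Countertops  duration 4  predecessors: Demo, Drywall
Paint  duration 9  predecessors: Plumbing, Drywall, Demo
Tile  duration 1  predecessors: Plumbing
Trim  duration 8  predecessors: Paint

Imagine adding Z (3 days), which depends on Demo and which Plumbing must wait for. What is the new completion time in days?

Originally the plan takes 28 days.
With Z inserted, Plumbing now waits for max(Demo, Z).
New critical path: Demo→Z→Plumbing→Drywall→Paint→Trim = 3+3+4+4+9+8 = 31 ⇒ 31 days.

31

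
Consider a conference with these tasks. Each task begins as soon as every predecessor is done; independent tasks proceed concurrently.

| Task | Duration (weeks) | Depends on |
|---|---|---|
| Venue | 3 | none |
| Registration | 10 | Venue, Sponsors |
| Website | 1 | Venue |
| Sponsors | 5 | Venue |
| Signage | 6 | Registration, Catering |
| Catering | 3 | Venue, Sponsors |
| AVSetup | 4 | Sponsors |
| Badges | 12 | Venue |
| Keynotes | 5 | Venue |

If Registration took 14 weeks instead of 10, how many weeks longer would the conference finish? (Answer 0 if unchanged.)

4

Critical path before the change: Venue→Sponsors→Registration→Signage = 3+5+10+6 = 24 giving 24 weeks.
Since Registration is critical, the +4 change carries straight to that chain (now 28 weeks).
The critical path is still Venue→Sponsors→Registration→Signage; finish is now 28 weeks.
Change in finish: 28 − 24 = +4 weeks.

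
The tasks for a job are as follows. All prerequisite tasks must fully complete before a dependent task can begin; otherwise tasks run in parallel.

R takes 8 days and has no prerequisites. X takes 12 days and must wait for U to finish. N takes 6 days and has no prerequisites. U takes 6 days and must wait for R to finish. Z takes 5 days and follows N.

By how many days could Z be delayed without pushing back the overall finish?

15

Critical path: R→U→X = 8+6+12 = 26, so the finish is 26 days.
The longest chain containing Z totals 11 days.
Float = 26 − 11 = 15.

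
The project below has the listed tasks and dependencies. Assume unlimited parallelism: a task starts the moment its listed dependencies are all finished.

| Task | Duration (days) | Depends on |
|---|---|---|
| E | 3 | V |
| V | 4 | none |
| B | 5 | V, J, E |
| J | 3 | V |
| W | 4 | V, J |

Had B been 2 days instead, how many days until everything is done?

11

Actual critical path: V→E→B = 4+3+5 = 12 ⇒ 12 days.
B lies on that path, so at 2 days the path becomes 9 days.
Now V→J→W = 4+3+4 = 11 is longest, so the finish becomes 11 days.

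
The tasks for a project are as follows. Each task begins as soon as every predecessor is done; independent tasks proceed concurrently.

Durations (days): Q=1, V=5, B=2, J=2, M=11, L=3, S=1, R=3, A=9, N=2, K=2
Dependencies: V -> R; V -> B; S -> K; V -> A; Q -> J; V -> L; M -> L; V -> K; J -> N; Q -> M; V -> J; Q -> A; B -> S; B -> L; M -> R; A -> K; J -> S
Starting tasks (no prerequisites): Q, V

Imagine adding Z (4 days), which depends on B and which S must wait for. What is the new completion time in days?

Originally the project takes 16 days.
With Z inserted, S now waits for max(J, B, Z).
New critical path: V→A→K = 5+9+2 = 16 ⇒ 16 days.

16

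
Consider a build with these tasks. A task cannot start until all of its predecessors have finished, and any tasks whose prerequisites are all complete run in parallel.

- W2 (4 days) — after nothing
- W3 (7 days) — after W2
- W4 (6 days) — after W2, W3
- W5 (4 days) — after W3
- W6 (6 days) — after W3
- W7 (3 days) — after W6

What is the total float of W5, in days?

Critical path: W2→W3→W6→W7 = 4+7+6+3 = 20, so the finish is 20 days.
The longest chain containing W5 totals 15 days.
Float = 20 − 15 = 5.

5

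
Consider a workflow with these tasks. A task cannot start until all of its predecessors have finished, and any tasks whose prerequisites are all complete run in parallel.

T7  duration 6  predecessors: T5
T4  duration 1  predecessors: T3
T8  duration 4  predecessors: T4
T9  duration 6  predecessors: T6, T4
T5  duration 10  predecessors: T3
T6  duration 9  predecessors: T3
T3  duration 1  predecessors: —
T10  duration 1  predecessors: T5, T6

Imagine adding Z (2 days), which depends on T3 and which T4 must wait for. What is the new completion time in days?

Originally the plan takes 17 days.
With Z inserted, T4 now waits for max(T3, Z).
New critical path: T3→T5→T7 = 1+10+6 = 17 ⇒ 17 days.

17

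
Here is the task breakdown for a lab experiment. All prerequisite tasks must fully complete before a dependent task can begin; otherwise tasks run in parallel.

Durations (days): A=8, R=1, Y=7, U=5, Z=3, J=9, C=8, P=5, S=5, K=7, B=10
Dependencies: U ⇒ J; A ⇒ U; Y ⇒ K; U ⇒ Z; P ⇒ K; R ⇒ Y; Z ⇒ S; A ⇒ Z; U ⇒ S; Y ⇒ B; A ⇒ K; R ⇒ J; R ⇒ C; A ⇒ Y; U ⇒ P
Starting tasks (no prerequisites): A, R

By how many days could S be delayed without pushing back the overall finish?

4

A→Y→B = 8+7+10 = 25 sets the makespan at 25 days.
S finishes as early as 21 and must finish by 25.
Slack of S = 20 − 16 = 4 days.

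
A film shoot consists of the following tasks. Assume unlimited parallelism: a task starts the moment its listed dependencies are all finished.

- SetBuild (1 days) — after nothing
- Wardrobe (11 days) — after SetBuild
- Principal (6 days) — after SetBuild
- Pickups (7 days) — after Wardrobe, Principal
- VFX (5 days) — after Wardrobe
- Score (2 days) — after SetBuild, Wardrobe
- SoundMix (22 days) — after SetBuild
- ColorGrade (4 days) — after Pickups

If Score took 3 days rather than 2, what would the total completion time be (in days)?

23

The binding path is SetBuild→Wardrobe→Pickups→ColorGrade = 1+11+7+4 = 23; finish at 23 days.
Score is off the critical path — its longest chain is 14 days, giving 9 of slack.
The critical path is still SetBuild→Wardrobe→Pickups→ColorGrade; finish is now 23 days.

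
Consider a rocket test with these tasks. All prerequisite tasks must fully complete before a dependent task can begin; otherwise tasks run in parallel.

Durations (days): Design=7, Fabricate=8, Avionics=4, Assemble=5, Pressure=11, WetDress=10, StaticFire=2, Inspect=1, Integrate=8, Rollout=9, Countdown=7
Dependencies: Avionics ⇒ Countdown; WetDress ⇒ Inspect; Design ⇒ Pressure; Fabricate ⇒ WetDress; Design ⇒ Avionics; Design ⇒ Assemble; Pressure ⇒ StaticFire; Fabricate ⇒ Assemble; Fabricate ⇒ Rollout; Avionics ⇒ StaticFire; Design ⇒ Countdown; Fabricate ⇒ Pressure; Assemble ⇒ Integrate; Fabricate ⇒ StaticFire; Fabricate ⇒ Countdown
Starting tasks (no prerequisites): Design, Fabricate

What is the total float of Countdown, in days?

Fabricate→Assemble→Integrate = 8+5+8 = 21 sets the makespan at 21 days.
Longest path through Countdown: 18 days (earliest finish 18, latest finish 21).
Slack of Countdown = 14 − 11 = 3 days.

3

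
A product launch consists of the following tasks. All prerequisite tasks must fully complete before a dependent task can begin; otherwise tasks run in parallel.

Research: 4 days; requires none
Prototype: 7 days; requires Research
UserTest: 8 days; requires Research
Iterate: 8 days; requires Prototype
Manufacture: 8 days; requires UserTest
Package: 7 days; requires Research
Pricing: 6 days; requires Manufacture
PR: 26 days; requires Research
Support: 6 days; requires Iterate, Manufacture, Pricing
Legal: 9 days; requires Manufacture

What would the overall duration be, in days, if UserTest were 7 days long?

Critical path before the change: Research→UserTest→Manufacture→Pricing→Support = 4+8+8+6+6 = 32 giving 32 days.
UserTest is on the critical path; changing it to 7 makes that path 31 days.
No other chain overtakes it, so the finish is 31 days.

31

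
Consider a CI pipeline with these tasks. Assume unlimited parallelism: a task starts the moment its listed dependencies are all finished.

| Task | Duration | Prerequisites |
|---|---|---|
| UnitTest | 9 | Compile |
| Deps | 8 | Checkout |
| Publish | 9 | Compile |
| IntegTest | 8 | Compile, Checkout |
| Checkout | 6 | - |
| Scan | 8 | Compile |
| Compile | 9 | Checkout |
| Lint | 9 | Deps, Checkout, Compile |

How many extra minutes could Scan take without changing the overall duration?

1

Checkout→Compile→Lint = 6+9+9 = 24 sets the makespan at 24 minutes.
The longest chain containing Scan totals 23 minutes.
So Scan can slip 24 − 23 = 1 minute.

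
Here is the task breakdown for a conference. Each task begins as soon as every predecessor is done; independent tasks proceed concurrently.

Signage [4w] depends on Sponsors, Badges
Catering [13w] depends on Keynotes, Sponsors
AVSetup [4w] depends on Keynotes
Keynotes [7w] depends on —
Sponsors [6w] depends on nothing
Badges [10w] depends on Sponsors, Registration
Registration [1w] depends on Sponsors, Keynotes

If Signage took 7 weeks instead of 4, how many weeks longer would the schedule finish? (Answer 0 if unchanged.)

3

Critical path before the change: Keynotes→Registration→Badges→Signage = 7+1+10+4 = 22 giving 22 weeks.
Signage is on the critical path; changing it to 7 makes that path 25 weeks.
No other chain overtakes it, so the finish is 25 weeks.
Change in finish: 25 − 22 = +3 weeks.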